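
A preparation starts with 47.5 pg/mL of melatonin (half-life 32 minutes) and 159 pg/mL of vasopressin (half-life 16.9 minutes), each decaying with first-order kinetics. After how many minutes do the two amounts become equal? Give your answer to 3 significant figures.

62.4 minutes

Set 47.5·(1/2)^(t/32) = 159·(1/2)^(t/16.9).
Taking log₂: log₂(47.5/159) = t·(1/32 − 1/16.9).
log₂(0.29874) = -1.743; 1/32 − 1/16.9 = -0.027922.
t = -1.743 / -0.027922 ≈ 62.426 minutes.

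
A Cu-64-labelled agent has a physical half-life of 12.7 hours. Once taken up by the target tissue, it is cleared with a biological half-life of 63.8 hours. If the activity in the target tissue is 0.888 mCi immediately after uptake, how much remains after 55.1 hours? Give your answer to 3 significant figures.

1/t_eff = 1/t_phys + 1/t_biol = 1/12.7 + 1/63.8 = 0.094414 per hour.
t_eff = 12.7 × 63.8 / (12.7 + 63.8) ≈ 10.592 hours.
Remaining = 0.888 × (1/2)^(55.1/10.592) = 0.888 × (1/2)^5.2022 ≈ 0.024121 mCi.

0.0241 mCi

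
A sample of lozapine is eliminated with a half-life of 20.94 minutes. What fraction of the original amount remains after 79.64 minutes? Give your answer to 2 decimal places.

n = 79.64/20.94 ≈ 3.8032 half-lives.
Fraction remaining = (1/2)^3.8032 ≈ 0.071632.

0.07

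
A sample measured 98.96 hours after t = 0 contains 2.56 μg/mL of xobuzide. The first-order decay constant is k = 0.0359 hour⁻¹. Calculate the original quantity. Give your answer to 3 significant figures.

t½ = ln 2 / k = 0.69315 / 0.0359 ≈ 19.308 hours.
Number of half-lives elapsed: n = 98.96/19.308 ≈ 5.1254.
A₀ = A × 2^n = 2.56 × 2^5.1254 = 2.56 × 34.906 ≈ 89.36 μg/mL.

89.4 μg/mL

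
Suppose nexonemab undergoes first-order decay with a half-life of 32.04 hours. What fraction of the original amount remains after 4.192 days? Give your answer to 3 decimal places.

0.113

4.192 days = 100.608 hours.
n = 100.608/32.04 ≈ 3.1401 half-lives.
Fraction remaining = (1/2)^3.1401 ≈ 0.11343.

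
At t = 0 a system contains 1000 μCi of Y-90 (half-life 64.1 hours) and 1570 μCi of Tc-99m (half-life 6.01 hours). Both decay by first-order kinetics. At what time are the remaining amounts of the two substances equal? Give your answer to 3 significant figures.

Set 1000·(1/2)^(t/64.1) = 1570·(1/2)^(t/6.01).
Taking log₂: log₂(1000/1570) = t·(1/64.1 − 1/6.01).
log₂(0.63694) = -0.65076; 1/64.1 − 1/6.01 = -0.15079.
t = -0.65076 / -0.15079 ≈ 4.3157 hours.

4.32 hours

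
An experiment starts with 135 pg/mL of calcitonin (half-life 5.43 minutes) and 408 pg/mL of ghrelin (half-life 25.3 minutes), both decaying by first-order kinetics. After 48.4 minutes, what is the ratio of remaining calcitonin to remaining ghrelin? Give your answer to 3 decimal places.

0.003

calcitonin: 135 × (1/2)^(48.4/5.43) = 135 × (1/2)^8.9134 ≈ 0.27998 pg/mL.
ghrelin: 408 × (1/2)^(48.4/25.3) = 408 × (1/2)^1.913 ≈ 108.34 pg/mL.
Ratio ≈ 0.27998 / 108.34 ≈ 0.0025843.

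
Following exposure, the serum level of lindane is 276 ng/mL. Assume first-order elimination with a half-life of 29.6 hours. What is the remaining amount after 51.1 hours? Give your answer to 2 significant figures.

Number of half-lives: n = 51.1/29.6 ≈ 1.7264.
Remaining = 276 × (1/2)^1.7264 = 276 × 0.30222 ≈ 83.411 ng/mL.

83 ng/mL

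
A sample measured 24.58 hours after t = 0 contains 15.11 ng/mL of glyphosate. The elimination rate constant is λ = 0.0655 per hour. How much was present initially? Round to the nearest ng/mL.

t½ = ln 2 / λ = 0.69315 / 0.0655 ≈ 10.582 hours.
Number of half-lives elapsed: n = 24.58/10.582 ≈ 2.3227.
A₀ = A × 2^n = 15.11 × 2^2.3227 = 15.11 × 5.0028 ≈ 75.592 ng/mL.

76 ng/mL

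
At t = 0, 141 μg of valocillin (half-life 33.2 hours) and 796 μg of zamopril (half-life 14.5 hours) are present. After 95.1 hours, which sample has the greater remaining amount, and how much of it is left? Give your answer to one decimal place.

valocillin, 19.4 μg

valocillin: 141 × (1/2)^2.8645 ≈ 19.361 μg.
zamopril: 796 × (1/2)^6.5586 ≈ 8.4445 μg.
Valocillin has more remaining, at ≈ 19.361 μg.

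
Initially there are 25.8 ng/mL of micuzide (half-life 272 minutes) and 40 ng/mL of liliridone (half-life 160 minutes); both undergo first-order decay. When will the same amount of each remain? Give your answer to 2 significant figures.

Set 25.8·(1/2)^(t/272) = 40·(1/2)^(t/160).
Taking log₂: log₂(25.8/40) = t·(1/272 − 1/160).
log₂(0.645) = -0.63263; 1/272 − 1/160 = -0.0025735.
t = -0.63263 / -0.0025735 ≈ 245.82 minutes.

250 minutes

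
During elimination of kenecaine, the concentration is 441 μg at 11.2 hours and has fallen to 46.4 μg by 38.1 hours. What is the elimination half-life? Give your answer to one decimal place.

Over Δt = 38.1 − 11.2 = 26.9 hours, the level fell by a factor of 441/46.4 ≈ 9.5043.
n = log₂(9.5043) ≈ 3.2486 half-lives, so t½ = 26.9/3.2486 ≈ 8.2805 hours.

8.3 hours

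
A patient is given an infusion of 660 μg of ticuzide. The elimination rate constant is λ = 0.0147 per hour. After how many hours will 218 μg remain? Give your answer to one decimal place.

t½ = ln 2 / λ = 0.69315 / 0.0147 ≈ 47.153 hours.
Fraction remaining = 218/660 ≈ 0.3303.
n = log₂(660/218) = ln(3.0275)/ln 2 ≈ 1.5981 half-lives.
t = n × t½ = 1.5981 × 47.153 ≈ 75.357 hours.

75.4 hours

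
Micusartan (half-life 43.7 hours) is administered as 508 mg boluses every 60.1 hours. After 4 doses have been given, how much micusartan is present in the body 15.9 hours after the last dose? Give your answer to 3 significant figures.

628 mg

The 4 doses were given 196.2, 136.1, 76, 15.9 hours ago.
Total = 508·(1/2)^(196.2/43.7) + 508·(1/2)^(136.1/43.7) + 508·(1/2)^(76/43.7) + 508·(1/2)^(15.9/43.7)
      = 22.611 + 58.658 + 152.17 + 394.76 ≈ 628.2 mg.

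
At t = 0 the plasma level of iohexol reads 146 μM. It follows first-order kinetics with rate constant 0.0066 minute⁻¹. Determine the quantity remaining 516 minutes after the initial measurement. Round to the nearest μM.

t½ = ln 2 / k = 0.69315 / 0.0066 ≈ 105.02 minutes.
Number of half-lives: n = 516/105.02 ≈ 4.9132.
Remaining = 146 × (1/2)^4.9132 = 146 × 0.033187 ≈ 4.8453 μM.

5 μM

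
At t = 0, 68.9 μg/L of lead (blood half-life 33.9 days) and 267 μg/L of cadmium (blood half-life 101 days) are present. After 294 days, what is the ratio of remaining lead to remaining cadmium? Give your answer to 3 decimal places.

lead: 68.9 × (1/2)^(294/33.9) = 68.9 × (1/2)^8.6726 ≈ 0.16886 μg/L.
cadmium: 267 × (1/2)^(294/101) = 267 × (1/2)^2.9109 ≈ 35.501 μg/L.
Ratio ≈ 0.16886 / 35.501 ≈ 0.0047563.

0.005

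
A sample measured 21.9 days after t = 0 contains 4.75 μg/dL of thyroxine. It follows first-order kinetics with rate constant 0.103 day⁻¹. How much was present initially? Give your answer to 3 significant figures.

45.3 μg/dL

t½ = ln 2 / k = 0.69315 / 0.103 ≈ 6.7296 days.
Number of half-lives elapsed: n = 21.9/6.7296 ≈ 3.2543.
A₀ = A × 2^n = 4.75 × 2^3.2543 = 4.75 × 9.542 ≈ 45.324 μg/dL.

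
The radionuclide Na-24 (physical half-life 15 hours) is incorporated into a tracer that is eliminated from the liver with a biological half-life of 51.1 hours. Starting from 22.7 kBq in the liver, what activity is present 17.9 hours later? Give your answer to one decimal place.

1/t_eff = 1/t_phys + 1/t_biol = 1/15 + 1/51.1 = 0.086236 per hour.
t_eff = 15 × 51.1 / (15 + 51.1) ≈ 11.596 hours.
Remaining = 22.7 × (1/2)^(17.9/11.596) = 22.7 × (1/2)^1.5436 ≈ 7.7866 kBq.

7.8 kBq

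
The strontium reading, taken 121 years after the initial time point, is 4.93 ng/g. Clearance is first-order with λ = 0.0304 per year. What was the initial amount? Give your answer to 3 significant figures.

t½ = ln 2 / λ = 0.69315 / 0.0304 ≈ 22.801 years.
Number of half-lives elapsed: n = 121/22.801 ≈ 5.3068.
A₀ = A × 2^n = 4.93 × 2^5.3068 = 4.93 × 39.583 ≈ 195.14 ng/g.

195 ng/g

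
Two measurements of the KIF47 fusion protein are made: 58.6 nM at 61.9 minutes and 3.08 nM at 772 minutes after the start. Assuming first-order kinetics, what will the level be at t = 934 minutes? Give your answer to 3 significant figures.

Over Δt = 772 − 61.9 = 710.1 minutes, the level fell by a factor of 58.6/3.08 ≈ 19.026.
n = log₂(19.026) ≈ 4.2499 half-lives, so t½ = 710.1/4.2499 ≈ 167.09 minutes.
From t = 772 to t = 934: 3.08 × (1/2)^((934−772)/167.09) ≈ 1.5728 nM.

1.57 nM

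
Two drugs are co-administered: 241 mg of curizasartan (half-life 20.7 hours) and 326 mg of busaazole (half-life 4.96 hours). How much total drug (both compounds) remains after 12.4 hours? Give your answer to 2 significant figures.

220 mg

curizasartan: 241 × (1/2)^(12.4/20.7) = 241 × (1/2)^0.59903 ≈ 159.11 mg.
busaazole: 326 × (1/2)^(12.4/4.96) = 326 × (1/2)^2.5 ≈ 57.629 mg.
Total = 159.11 + 57.629 ≈ 216.74 mg.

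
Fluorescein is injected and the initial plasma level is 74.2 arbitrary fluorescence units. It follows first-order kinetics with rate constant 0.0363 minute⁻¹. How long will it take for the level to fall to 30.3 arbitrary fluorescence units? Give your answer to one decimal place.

t½ = ln 2 / k = 0.69315 / 0.0363 ≈ 19.095 minutes.
Fraction remaining = 30.3/74.2 ≈ 0.40836.
n = log₂(74.2/30.3) = ln(2.4488)/ln 2 ≈ 1.2921 half-lives.
t = n × t½ = 1.2921 × 19.095 ≈ 24.673 minutes.

24.7 minutes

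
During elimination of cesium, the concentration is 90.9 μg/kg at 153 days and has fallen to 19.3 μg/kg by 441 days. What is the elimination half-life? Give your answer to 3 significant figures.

129 days

Over Δt = 441 − 153 = 288 days, the level fell by a factor of 90.9/19.3 ≈ 4.7098.
n = log₂(4.7098) ≈ 2.2357 half-lives, so t½ = 288/2.2357 ≈ 128.82 days.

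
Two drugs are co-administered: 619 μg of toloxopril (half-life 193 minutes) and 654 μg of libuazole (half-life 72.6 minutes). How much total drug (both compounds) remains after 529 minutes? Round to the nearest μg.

toloxopril: 619 × (1/2)^(529/193) = 619 × (1/2)^2.7409 ≈ 92.595 μg.
libuazole: 654 × (1/2)^(529/72.6) = 654 × (1/2)^7.2865 ≈ 4.1891 μg.
Total = 92.595 + 4.1891 ≈ 96.784 μg.

97 μg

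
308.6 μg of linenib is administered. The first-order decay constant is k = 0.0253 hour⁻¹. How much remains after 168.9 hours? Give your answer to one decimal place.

t½ = ln 2 / k = 0.69315 / 0.0253 ≈ 27.397 hours.
Number of half-lives: n = 168.9/27.397 ≈ 6.1649.
Remaining = 308.6 × (1/2)^6.1649 = 308.6 × 0.013938 ≈ 4.3011 μg.

4.3 μg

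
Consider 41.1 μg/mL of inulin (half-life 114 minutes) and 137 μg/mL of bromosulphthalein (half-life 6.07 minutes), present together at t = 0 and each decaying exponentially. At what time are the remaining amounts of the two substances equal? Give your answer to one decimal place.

Set 41.1·(1/2)^(t/114) = 137·(1/2)^(t/6.07).
Taking log₂: log₂(41.1/137) = t·(1/114 − 1/6.07).
log₂(0.3) = -1.737; 1/114 − 1/6.07 = -0.15597.
t = -1.737 / -0.15597 ≈ 11.136 minutes.

11.1 minutes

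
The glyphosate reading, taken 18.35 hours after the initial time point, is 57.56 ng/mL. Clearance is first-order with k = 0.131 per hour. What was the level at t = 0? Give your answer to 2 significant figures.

640 ng/mL

t½ = ln 2 / k = 0.69315 / 0.131 ≈ 5.2912 hours.
Number of half-lives elapsed: n = 18.35/5.2912 ≈ 3.468.
A₀ = A × 2^n = 57.56 × 2^3.468 = 57.56 × 11.066 ≈ 636.94 ng/mL.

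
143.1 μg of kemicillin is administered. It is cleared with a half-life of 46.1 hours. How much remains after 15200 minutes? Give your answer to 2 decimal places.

3.17 μg

Convert the elapsed time: 15200 minutes = 253.333 hours.
Number of half-lives: n = 253.333/46.1 ≈ 5.4953.
Remaining = 143.1 × (1/2)^5.4953 = 143.1 × 0.022169 ≈ 3.1724 μg.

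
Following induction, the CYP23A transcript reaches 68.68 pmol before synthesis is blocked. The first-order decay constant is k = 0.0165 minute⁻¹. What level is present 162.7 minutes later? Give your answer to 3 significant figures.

4.69 pmol

t½ = ln 2 / k = 0.69315 / 0.0165 ≈ 42.009 minutes.
Number of half-lives: n = 162.7/42.009 ≈ 3.873.
Remaining = 68.68 × (1/2)^3.873 = 68.68 × 0.068252 ≈ 4.6875 pmol.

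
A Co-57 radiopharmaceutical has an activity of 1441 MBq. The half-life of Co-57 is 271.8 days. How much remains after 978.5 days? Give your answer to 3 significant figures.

119 MBq

Number of half-lives: n = 978.5/271.8 ≈ 3.6001.
Remaining = 1441 × (1/2)^3.6001 = 1441 × 0.082465 ≈ 118.83 MBq.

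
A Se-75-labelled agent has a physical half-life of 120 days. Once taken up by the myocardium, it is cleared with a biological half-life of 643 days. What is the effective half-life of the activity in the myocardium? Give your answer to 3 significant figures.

101 days

1/t_eff = 1/t_phys + 1/t_biol = 1/120 + 1/643 = 0.0098885 per day.
t_eff = 120 × 643 / (120 + 643) ≈ 101.13 days.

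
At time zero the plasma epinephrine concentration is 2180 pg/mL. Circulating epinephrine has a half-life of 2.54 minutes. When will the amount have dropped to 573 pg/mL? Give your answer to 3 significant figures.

4.90 minutes

Fraction remaining = 573/2180 ≈ 0.26284.
n = log₂(2180/573) = ln(3.8045)/ln 2 ≈ 1.9277 half-lives.
t = n × t½ = 1.9277 × 2.54 ≈ 4.8964 minutes.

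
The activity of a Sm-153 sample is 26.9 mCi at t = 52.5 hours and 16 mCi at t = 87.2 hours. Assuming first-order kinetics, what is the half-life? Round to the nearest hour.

46 hours

Over Δt = 87.2 − 52.5 = 34.7 hours, the level fell by a factor of 26.9/16 ≈ 1.6812.
n = log₂(1.6812) ≈ 0.74953 half-lives, so t½ = 34.7/0.74953 ≈ 46.295 hours.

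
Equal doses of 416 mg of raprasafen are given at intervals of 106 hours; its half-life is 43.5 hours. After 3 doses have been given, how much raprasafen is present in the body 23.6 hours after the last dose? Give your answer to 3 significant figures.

348 mg

The 3 doses were given 235.6, 129.6, 23.6 hours ago.
Total = 416·(1/2)^(235.6/43.5) + 416·(1/2)^(129.6/43.5) + 416·(1/2)^(23.6/43.5)
      = 9.7429 + 52.751 + 285.61 ≈ 348.11 mg.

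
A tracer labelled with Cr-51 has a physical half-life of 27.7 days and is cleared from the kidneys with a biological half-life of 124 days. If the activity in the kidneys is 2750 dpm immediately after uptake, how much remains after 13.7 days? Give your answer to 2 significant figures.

1800 dpm

1/t_eff = 1/t_phys + 1/t_biol = 1/27.7 + 1/124 = 0.044166 per day.
t_eff = 27.7 × 124 / (27.7 + 124) ≈ 22.642 days.
Remaining = 2750 × (1/2)^(13.7/22.642) = 2750 × (1/2)^0.60507 ≈ 1808 dpm.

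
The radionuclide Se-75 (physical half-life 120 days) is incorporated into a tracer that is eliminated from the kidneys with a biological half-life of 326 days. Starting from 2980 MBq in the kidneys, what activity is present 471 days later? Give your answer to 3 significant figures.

1/t_eff = 1/t_phys + 1/t_biol = 1/120 + 1/326 = 0.011401 per day.
t_eff = 120 × 326 / (120 + 326) ≈ 87.713 days.
Remaining = 2980 × (1/2)^(471/87.713) = 2980 × (1/2)^5.3698 ≈ 72.069 MBq.

72.1 MBq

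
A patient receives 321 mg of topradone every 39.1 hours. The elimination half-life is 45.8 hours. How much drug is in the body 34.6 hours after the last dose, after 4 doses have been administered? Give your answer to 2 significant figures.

390 mg

The 4 doses were given 151.9, 112.8, 73.7, 34.6 hours ago.
Total = 321·(1/2)^(151.9/45.8) + 321·(1/2)^(112.8/45.8) + 321·(1/2)^(73.7/45.8) + 321·(1/2)^(34.6/45.8)
      = 32.219 + 58.224 + 105.22 + 190.15 ≈ 385.81 mg.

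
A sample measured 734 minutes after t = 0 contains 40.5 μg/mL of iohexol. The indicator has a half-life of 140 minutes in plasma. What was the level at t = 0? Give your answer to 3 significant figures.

1530 μg/mL

Number of half-lives elapsed: n = 734/140 ≈ 5.2429.
A₀ = A × 2^n = 40.5 × 2^5.2429 = 40.5 × 37.867 ≈ 1533.6 μg/mL.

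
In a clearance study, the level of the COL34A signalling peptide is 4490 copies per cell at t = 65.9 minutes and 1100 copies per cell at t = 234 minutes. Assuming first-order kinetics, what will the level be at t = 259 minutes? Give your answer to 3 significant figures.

Over Δt = 234 − 65.9 = 168.1 minutes, the level fell by a factor of 4490/1100 ≈ 4.0818.
n = log₂(4.0818) ≈ 2.0292 half-lives, so t½ = 168.1/2.0292 ≈ 82.84 minutes.
From t = 234 to t = 259: 1100 × (1/2)^((259−234)/82.84) ≈ 892.37 copies per cell.

892 copies per cell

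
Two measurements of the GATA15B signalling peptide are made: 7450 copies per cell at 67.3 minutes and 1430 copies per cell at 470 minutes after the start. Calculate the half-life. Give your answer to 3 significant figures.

169 minutes

Over Δt = 470 − 67.3 = 402.7 minutes, the level fell by a factor of 7450/1430 ≈ 5.2098.
n = log₂(5.2098) ≈ 2.3812 half-lives, so t½ = 402.7/2.3812 ≈ 169.11 minutes.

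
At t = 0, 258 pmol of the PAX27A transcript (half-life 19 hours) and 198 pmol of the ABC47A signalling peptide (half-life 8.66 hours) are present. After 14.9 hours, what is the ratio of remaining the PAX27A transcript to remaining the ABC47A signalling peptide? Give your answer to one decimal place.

PAX27A transcript: 258 × (1/2)^(14.9/19) = 258 × (1/2)^0.78421 ≈ 149.81 pmol.
ABC47A signalling peptide: 198 × (1/2)^(14.9/8.66) = 198 × (1/2)^1.7206 ≈ 60.08 pmol.
Ratio ≈ 149.81 / 60.08 ≈ 2.4936.

2.5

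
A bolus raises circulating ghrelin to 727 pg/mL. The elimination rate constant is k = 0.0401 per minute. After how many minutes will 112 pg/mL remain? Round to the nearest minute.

47 minutes

t½ = ln 2 / k = 0.69315 / 0.0401 ≈ 17.285 minutes.
Fraction remaining = 112/727 ≈ 0.15406.
n = log₂(727/112) = ln(6.4911)/ln 2 ≈ 2.6985 half-lives.
t = n × t½ = 2.6985 × 17.285 ≈ 46.644 minutes.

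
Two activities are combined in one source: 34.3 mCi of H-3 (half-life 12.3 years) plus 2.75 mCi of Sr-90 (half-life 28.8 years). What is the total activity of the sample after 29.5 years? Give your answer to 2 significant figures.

7.9 mCi

H-3: 34.3 × (1/2)^(29.5/12.3) = 34.3 × (1/2)^2.3984 ≈ 6.506 mCi.
Sr-90: 2.75 × (1/2)^(29.5/28.8) = 2.75 × (1/2)^1.0243 ≈ 1.352 mCi.
Total = 6.506 + 1.352 ≈ 7.858 mCi.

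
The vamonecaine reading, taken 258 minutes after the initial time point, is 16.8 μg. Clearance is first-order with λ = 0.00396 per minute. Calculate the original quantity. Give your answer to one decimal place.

46.7 μg

t½ = ln 2 / λ = 0.69315 / 0.00396 ≈ 175.04 minutes.
Number of half-lives elapsed: n = 258/175.04 ≈ 1.474.
A₀ = A × 2^n = 16.8 × 2^1.474 = 16.8 × 2.7779 ≈ 46.668 μg.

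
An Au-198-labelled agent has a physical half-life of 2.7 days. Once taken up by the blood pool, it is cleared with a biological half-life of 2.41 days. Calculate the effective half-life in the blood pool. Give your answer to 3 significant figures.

1.27 days

1/t_eff = 1/t_phys + 1/t_biol = 1/2.7 + 1/2.41 = 0.78531 per day.
t_eff = 2.7 × 2.41 / (2.7 + 2.41) ≈ 1.2734 days.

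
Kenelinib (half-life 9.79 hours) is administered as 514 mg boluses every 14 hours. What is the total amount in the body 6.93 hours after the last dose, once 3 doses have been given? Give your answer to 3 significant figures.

The 3 doses were given 34.93, 20.93, 6.93 hours ago.
Total = 514·(1/2)^(34.93/9.79) + 514·(1/2)^(20.93/9.79) + 514·(1/2)^(6.93/9.79)
      = 43.342 + 116.79 + 314.68 ≈ 474.81 mg.

475 mg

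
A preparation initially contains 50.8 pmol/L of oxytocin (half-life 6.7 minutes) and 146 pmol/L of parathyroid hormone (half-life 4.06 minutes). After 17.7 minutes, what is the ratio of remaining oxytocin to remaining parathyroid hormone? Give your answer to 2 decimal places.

oxytocin: 50.8 × (1/2)^(17.7/6.7) = 50.8 × (1/2)^2.6418 ≈ 8.1396 pmol/L.
parathyroid hormone: 146 × (1/2)^(17.7/4.06) = 146 × (1/2)^4.3596 ≈ 7.1118 pmol/L.
Ratio ≈ 8.1396 / 7.1118 ≈ 1.1445.

1.14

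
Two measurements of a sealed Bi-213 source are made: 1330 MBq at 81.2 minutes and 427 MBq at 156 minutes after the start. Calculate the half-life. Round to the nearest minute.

Over Δt = 156 − 81.2 = 74.8 minutes, the level fell by a factor of 1330/427 ≈ 3.1148.
n = log₂(3.1148) ≈ 1.6391 half-lives, so t½ = 74.8/1.6391 ≈ 45.634 minutes.

46 minutes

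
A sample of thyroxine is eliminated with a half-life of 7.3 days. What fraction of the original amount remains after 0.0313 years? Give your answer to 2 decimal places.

0.34

0.0313 years = 11.4245 days.
n = 11.4245/7.3 ≈ 1.565 half-lives.
Fraction remaining = (1/2)^1.565 ≈ 0.33798.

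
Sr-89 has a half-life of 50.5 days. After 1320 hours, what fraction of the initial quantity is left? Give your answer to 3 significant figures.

1320 hours = 55 days.
n = 55/50.5 ≈ 1.0891 half-lives.
Fraction remaining = (1/2)^1.0891 ≈ 0.47005.

0.470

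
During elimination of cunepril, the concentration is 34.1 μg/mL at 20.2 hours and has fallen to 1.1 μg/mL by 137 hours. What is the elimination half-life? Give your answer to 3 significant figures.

Over Δt = 137 − 20.2 = 116.8 hours, the level fell by a factor of 34.1/1.1 ≈ 31.
n = log₂(31) ≈ 4.9542 half-lives, so t½ = 116.8/4.9542 ≈ 23.576 hours.

23.6 hours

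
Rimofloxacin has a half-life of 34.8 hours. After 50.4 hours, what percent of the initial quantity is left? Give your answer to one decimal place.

36.6%

n = 50.4/34.8 ≈ 1.4483 half-lives.
Fraction remaining = (1/2)^1.4483 ≈ 0.36646, i.e. 36.646%.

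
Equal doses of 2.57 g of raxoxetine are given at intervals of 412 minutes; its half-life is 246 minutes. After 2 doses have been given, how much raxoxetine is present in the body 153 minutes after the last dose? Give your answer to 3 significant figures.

The 2 doses were given 565, 153 minutes ago.
Total = 2.57·(1/2)^(565/246) + 2.57·(1/2)^(153/246)
      = 0.52305 + 1.67 ≈ 2.193 g.

2.19 g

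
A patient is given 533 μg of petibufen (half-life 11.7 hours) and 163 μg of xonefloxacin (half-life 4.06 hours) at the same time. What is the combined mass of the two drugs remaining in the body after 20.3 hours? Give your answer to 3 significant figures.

165 μg

petibufen: 533 × (1/2)^(20.3/11.7) = 533 × (1/2)^1.735 ≈ 160.11 μg.
xonefloxacin: 163 × (1/2)^(20.3/4.06) = 163 × (1/2)^5 ≈ 5.0937 μg.
Total = 160.11 + 5.0937 ≈ 165.21 μg.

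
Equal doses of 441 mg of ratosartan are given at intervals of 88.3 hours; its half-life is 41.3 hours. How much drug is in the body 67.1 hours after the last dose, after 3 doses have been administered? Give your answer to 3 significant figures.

The 3 doses were given 243.7, 155.4, 67.1 hours ago.
Total = 441·(1/2)^(243.7/41.3) + 441·(1/2)^(155.4/41.3) + 441·(1/2)^(67.1/41.3)
      = 7.3815 + 32.49 + 143.01 ≈ 182.88 mg.

183 mg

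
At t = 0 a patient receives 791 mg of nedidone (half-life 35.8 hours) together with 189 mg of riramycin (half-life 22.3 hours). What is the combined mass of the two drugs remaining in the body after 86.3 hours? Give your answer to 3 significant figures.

nedidone: 791 × (1/2)^(86.3/35.8) = 791 × (1/2)^2.4106 ≈ 148.77 mg.
riramycin: 189 × (1/2)^(86.3/22.3) = 189 × (1/2)^3.87 ≈ 12.927 mg.
Total = 148.77 + 12.927 ≈ 161.69 mg.

162 mg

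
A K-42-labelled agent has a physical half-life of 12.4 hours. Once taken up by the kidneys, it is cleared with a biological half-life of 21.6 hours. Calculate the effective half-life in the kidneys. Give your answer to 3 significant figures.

1/t_eff = 1/t_phys + 1/t_biol = 1/12.4 + 1/21.6 = 0.12694 per hour.
t_eff = 12.4 × 21.6 / (12.4 + 21.6) ≈ 7.8776 hours.

7.88 hours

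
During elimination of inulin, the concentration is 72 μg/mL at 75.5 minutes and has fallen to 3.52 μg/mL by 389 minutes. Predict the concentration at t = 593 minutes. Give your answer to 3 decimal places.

Over Δt = 389 − 75.5 = 313.5 minutes, the level fell by a factor of 72/3.52 ≈ 20.455.
n = log₂(20.455) ≈ 4.3543 half-lives, so t½ = 313.5/4.3543 ≈ 71.997 minutes.
From t = 389 to t = 593: 3.52 × (1/2)^((593−389)/71.997) ≈ 0.49384 μg/mL.

0.494 μg/mL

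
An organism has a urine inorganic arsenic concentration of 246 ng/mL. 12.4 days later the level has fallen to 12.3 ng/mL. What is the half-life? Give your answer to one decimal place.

2.9 days

A/A₀ = 12.3/246 ≈ 0.05.
n = log₂(20) ≈ 4.3219 half-lives elapsed in 12.4 days.
t½ = 12.4/4.3219 ≈ 2.8691 days.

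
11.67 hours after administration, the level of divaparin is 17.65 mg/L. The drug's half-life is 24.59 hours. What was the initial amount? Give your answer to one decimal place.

24.5 mg/L

Number of half-lives elapsed: n = 11.67/24.59 ≈ 0.47458.
A₀ = A × 2^n = 17.65 × 2^0.47458 = 17.65 × 1.3895 ≈ 24.525 mg/L.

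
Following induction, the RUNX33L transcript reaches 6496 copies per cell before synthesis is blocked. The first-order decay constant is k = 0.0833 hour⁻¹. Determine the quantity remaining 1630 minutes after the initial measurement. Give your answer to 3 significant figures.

t½ = ln 2 / k = 0.69315 / 0.0833 ≈ 8.3211 hours.
Convert the elapsed time: 1630 minutes = 27.1667 hours.
Number of half-lives: n = 27.1667/8.3211 ≈ 3.2648.
Remaining = 6496 × (1/2)^3.2648 = 6496 × 0.10404 ≈ 675.84 copies per cell.

676 copies per cell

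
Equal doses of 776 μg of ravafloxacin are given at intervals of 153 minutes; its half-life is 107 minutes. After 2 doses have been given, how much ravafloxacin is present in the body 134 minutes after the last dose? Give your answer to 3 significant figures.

447 μg

The 2 doses were given 287, 134 minutes ago.
Total = 776·(1/2)^(287/107) + 776·(1/2)^(134/107)
      = 120.9 + 325.74 ≈ 446.64 μg.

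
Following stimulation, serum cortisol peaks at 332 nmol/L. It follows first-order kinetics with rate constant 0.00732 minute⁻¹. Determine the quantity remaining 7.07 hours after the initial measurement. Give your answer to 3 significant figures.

14.9 nmol/L

t½ = ln 2 / λ = 0.69315 / 0.00732 ≈ 94.692 minutes.
Convert the elapsed time: 7.07 hours = 424.2 minutes.
Number of half-lives: n = 424.2/94.692 ≈ 4.4798.
Remaining = 332 × (1/2)^4.4798 = 332 × 0.044818 ≈ 14.88 nmol/L.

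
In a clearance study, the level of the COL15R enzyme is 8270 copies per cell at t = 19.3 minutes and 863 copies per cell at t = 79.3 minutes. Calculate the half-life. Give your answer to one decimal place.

18.4 minutes

Over Δt = 79.3 − 19.3 = 60 minutes, the level fell by a factor of 8270/863 ≈ 9.5829.
n = log₂(9.5829) ≈ 3.2605 half-lives, so t½ = 60/3.2605 ≈ 18.402 minutes.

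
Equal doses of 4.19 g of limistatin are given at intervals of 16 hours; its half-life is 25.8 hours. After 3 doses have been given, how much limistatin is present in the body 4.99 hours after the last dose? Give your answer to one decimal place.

The 3 doses were given 36.99, 20.99, 4.99 hours ago.
Total = 4.19·(1/2)^(36.99/25.8) + 4.19·(1/2)^(20.99/25.8) + 4.19·(1/2)^(4.99/25.8)
      = 1.551 + 2.384 + 3.6643 ≈ 7.5993 g.

7.6 g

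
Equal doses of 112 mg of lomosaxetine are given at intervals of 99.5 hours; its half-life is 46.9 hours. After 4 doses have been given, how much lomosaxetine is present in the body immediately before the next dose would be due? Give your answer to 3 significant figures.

The 4 doses were given 398, 298.5, 199, 99.5 hours ago.
Total = 112·(1/2)^(398/46.9) + 112·(1/2)^(298.5/46.9) + 112·(1/2)^(199/46.9) + 112·(1/2)^(99.5/46.9)
      = 0.31235 + 1.3592 + 5.9146 + 25.738 ≈ 33.324 mg.

33.3 mg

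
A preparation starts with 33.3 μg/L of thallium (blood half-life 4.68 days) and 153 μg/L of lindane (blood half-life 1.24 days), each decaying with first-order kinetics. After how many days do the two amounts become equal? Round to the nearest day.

4 days

Set 33.3·(1/2)^(t/4.68) = 153·(1/2)^(t/1.24).
Taking log₂: log₂(33.3/153) = t·(1/4.68 − 1/1.24).
log₂(0.21765) = -2.1999; 1/4.68 − 1/1.24 = -0.59278.
t = -2.1999 / -0.59278 ≈ 3.7112 days.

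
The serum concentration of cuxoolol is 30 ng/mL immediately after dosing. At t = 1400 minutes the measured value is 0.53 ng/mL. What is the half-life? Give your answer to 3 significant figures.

A/A₀ = 0.53/30 ≈ 0.017667.
n = log₂(56.604) ≈ 5.8228 half-lives elapsed in 1400 minutes.
t½ = 1400/5.8228 ≈ 240.43 minutes.

240 minutes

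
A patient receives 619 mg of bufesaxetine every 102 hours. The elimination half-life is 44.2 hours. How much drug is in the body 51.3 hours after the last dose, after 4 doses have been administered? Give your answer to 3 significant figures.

The 4 doses were given 357.3, 255.3, 153.3, 51.3 hours ago.
Total = 619·(1/2)^(357.3/44.2) + 619·(1/2)^(255.3/44.2) + 619·(1/2)^(153.3/44.2) + 619·(1/2)^(51.3/44.2)
      = 2.2817 + 11.296 + 55.927 + 276.89 ≈ 346.39 mg.

346 mg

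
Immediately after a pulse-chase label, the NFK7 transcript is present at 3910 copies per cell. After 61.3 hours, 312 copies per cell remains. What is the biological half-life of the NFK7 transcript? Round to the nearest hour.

17 hours

A/A₀ = 312/3910 ≈ 0.079795.
n = log₂(12.532) ≈ 3.6476 half-lives elapsed in 61.3 hours.
t½ = 61.3/3.6476 ≈ 16.806 hours.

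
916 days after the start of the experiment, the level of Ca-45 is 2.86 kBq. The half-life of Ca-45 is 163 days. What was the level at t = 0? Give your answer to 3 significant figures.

141 kBq

Number of half-lives elapsed: n = 916/163 ≈ 5.6196.
A₀ = A × 2^n = 2.86 × 2^5.6196 = 2.86 × 49.167 ≈ 140.62 kBq.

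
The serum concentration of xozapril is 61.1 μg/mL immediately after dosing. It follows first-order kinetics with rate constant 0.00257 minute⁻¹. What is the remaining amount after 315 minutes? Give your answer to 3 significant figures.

27.2 μg/mL

t½ = ln 2 / λ = 0.69315 / 0.00257 ≈ 269.71 minutes.
Number of half-lives: n = 315/269.71 ≈ 1.1679.
Remaining = 61.1 × (1/2)^1.1679 = 61.1 × 0.44506 ≈ 27.193 μg/mL.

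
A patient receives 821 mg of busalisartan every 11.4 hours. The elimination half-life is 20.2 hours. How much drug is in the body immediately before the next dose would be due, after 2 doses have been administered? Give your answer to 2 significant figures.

The 2 doses were given 22.8, 11.4 hours ago.
Total = 821·(1/2)^(22.8/20.2) + 821·(1/2)^(11.4/20.2)
      = 375.46 + 555.21 ≈ 930.67 mg.

930 mg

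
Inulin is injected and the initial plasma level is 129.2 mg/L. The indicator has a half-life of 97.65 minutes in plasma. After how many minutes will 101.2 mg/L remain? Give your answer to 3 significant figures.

Fraction remaining = 101.2/129.2 ≈ 0.78328.
n = log₂(129.2/101.2) = ln(1.2767)/ln 2 ≈ 0.3524 half-lives.
t = n × t½ = 0.3524 × 97.65 ≈ 34.412 minutes.

34.4 minutes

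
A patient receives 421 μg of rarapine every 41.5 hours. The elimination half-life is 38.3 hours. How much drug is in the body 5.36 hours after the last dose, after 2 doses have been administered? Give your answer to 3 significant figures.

The 2 doses were given 46.86, 5.36 hours ago.
Total = 421·(1/2)^(46.86/38.3) + 421·(1/2)^(5.36/38.3)
      = 180.29 + 382.08 ≈ 562.37 μg.

562 μg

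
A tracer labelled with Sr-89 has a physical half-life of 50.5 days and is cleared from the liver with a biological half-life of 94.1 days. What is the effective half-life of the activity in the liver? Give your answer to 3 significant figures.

32.9 days

1/t_eff = 1/t_phys + 1/t_biol = 1/50.5 + 1/94.1 = 0.030429 per day.
t_eff = 50.5 × 94.1 / (50.5 + 94.1) ≈ 32.863 days.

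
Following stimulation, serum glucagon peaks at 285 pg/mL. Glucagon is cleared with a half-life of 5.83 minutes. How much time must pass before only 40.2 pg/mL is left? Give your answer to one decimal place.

16.5 minutes

Fraction remaining = 40.2/285 ≈ 0.14105.
n = log₂(285/40.2) = ln(7.0896)/ln 2 ≈ 2.8257 half-lives.
t = n × t½ = 2.8257 × 5.83 ≈ 16.474 minutes.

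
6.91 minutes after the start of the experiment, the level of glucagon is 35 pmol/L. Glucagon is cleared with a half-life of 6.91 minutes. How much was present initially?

70 pmol/L

Number of half-lives elapsed: n = 6.91/6.91 ≈ 1.
A₀ = A × 2^n = 35 × 2^1 = 35 × 2 ≈ 70 pmol/L.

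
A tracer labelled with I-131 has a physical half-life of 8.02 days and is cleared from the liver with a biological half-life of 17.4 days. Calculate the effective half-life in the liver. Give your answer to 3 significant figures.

5.49 days

1/t_eff = 1/t_phys + 1/t_biol = 1/8.02 + 1/17.4 = 0.18216 per day.
t_eff = 8.02 × 17.4 / (8.02 + 17.4) ≈ 5.4897 days.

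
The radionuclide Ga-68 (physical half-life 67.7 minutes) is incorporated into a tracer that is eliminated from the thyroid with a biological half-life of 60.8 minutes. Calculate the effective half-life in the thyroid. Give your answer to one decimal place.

32.0 minutes

1/t_eff = 1/t_phys + 1/t_biol = 1/67.7 + 1/60.8 = 0.031218 per minute.
t_eff = 67.7 × 60.8 / (67.7 + 60.8) ≈ 32.032 minutes.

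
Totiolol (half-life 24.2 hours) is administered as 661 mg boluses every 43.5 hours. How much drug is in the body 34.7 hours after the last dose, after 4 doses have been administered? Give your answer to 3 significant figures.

341 mg

The 4 doses were given 165.2, 121.7, 78.2, 34.7 hours ago.
Total = 661·(1/2)^(165.2/24.2) + 661·(1/2)^(121.7/24.2) + 661·(1/2)^(78.2/24.2) + 661·(1/2)^(34.7/24.2)
      = 5.8242 + 20.246 + 70.38 + 244.66 ≈ 341.11 mg.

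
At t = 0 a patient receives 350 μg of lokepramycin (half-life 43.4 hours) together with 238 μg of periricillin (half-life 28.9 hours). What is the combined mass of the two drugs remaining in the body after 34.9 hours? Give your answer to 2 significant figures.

300 μg

lokepramycin: 350 × (1/2)^(34.9/43.4) = 350 × (1/2)^0.80415 ≈ 200.45 μg.
periricillin: 238 × (1/2)^(34.9/28.9) = 238 × (1/2)^1.2076 ≈ 103.05 μg.
Total = 200.45 + 103.05 ≈ 303.5 μg.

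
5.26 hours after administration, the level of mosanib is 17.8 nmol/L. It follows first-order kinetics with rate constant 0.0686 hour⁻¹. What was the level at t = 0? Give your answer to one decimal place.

25.5 nmol/L

t½ = ln 2 / k = 0.69315 / 0.0686 ≈ 10.104 hours.
Number of half-lives elapsed: n = 5.26/10.104 ≈ 0.52058.
A₀ = A × 2^n = 17.8 × 2^0.52058 = 17.8 × 1.4345 ≈ 25.535 nmol/L.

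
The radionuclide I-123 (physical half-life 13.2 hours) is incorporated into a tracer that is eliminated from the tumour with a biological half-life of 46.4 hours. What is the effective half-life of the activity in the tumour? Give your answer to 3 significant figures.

1/t_eff = 1/t_phys + 1/t_biol = 1/13.2 + 1/46.4 = 0.097309 per hour.
t_eff = 13.2 × 46.4 / (13.2 + 46.4) ≈ 10.277 hours.

10.3 hours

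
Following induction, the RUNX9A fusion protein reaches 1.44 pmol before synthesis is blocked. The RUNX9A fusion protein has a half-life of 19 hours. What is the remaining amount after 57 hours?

Elapsed time is 3 half-lives (57/19).
Each half-life halves the amount: 1.44 × (1/2)^3 = 1.44/8 = 0.18 pmol.

0.18 pmol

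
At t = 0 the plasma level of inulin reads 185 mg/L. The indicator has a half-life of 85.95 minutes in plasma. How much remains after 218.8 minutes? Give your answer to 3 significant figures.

31.7 mg/L

Number of half-lives: n = 218.8/85.95 ≈ 2.5457.
Remaining = 185 × (1/2)^2.5457 = 185 × 0.17127 ≈ 31.685 mg/L.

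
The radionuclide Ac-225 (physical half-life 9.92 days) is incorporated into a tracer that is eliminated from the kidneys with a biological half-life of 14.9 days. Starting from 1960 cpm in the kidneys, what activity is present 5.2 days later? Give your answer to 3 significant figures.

1/t_eff = 1/t_phys + 1/t_biol = 1/9.92 + 1/14.9 = 0.16792 per day.
t_eff = 9.92 × 14.9 / (9.92 + 14.9) ≈ 5.9552 days.
Remaining = 1960 × (1/2)^(5.2/5.9552) = 1960 × (1/2)^0.87319 ≈ 1070 cpm.

1070 cpm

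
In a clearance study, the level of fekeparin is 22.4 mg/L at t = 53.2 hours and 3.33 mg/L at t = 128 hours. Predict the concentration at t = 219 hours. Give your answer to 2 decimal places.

Over Δt = 128 − 53.2 = 74.8 hours, the level fell by a factor of 22.4/3.33 ≈ 6.7267.
n = log₂(6.7267) ≈ 2.7499 half-lives, so t½ = 74.8/2.7499 ≈ 27.201 hours.
From t = 128 to t = 219: 3.33 × (1/2)^((219−128)/27.201) ≈ 0.32761 mg/L.

0.33 mg/L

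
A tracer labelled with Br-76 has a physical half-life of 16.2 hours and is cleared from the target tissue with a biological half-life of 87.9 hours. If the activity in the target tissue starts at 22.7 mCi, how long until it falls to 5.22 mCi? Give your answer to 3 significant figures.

1/t_eff = 1/t_phys + 1/t_biol = 1/16.2 + 1/87.9 = 0.073105 per hour.
t_eff = 16.2 × 87.9 / (16.2 + 87.9) ≈ 13.679 hours.
n = log₂(22.7/5.22) ≈ 2.1206; t = 2.1206 × 13.679 ≈ 29.007 hours.

29.0 hours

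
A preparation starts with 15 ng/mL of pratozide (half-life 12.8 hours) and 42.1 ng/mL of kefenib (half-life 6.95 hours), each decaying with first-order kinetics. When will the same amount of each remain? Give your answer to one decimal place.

22.6 hours

Set 15·(1/2)^(t/12.8) = 42.1·(1/2)^(t/6.95).
Taking log₂: log₂(15/42.1) = t·(1/12.8 − 1/6.95).
log₂(0.35629) = -1.4889; 1/12.8 − 1/6.95 = -0.06576.
t = -1.4889 / -0.06576 ≈ 22.641 hours.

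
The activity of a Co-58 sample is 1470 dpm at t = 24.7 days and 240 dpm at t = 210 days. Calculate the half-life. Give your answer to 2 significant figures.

71 days

Over Δt = 210 − 24.7 = 185.3 days, the level fell by a factor of 1470/240 ≈ 6.125.
n = log₂(6.125) ≈ 2.6147 half-lives, so t½ = 185.3/2.6147 ≈ 70.868 days.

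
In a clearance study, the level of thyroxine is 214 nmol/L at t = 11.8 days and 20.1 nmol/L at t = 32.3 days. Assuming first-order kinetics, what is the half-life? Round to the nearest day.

Over Δt = 32.3 − 11.8 = 20.5 days, the level fell by a factor of 214/20.1 ≈ 10.647.
n = log₂(10.647) ≈ 3.4123 half-lives, so t½ = 20.5/3.4123 ≈ 6.0076 days.

6 days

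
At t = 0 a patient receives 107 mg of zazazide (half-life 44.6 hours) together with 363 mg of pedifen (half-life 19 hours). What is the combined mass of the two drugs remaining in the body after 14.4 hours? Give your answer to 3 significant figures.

300 mg

zazazide: 107 × (1/2)^(14.4/44.6) = 107 × (1/2)^0.32287 ≈ 85.544 mg.
pedifen: 363 × (1/2)^(14.4/19) = 363 × (1/2)^0.75789 ≈ 214.66 mg.
Total = 85.544 + 214.66 ≈ 300.21 mg.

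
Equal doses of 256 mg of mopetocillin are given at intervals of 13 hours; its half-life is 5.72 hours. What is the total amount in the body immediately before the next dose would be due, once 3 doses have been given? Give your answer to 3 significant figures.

66.2 mg

The 3 doses were given 39, 26, 13 hours ago.
Total = 256·(1/2)^(39/5.72) + 256·(1/2)^(26/5.72) + 256·(1/2)^(13/5.72)
      = 2.2686 + 10.963 + 52.976 ≈ 66.208 mg.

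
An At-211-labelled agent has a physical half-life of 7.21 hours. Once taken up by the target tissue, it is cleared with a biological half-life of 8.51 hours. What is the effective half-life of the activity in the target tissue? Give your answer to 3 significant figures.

1/t_eff = 1/t_phys + 1/t_biol = 1/7.21 + 1/8.51 = 0.25621 per hour.
t_eff = 7.21 × 8.51 / (7.21 + 8.51) ≈ 3.9031 hours.

3.90 hours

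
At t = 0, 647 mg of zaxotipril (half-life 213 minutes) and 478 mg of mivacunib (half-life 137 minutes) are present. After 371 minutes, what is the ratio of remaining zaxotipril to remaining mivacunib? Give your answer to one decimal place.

zaxotipril: 647 × (1/2)^(371/213) = 647 × (1/2)^1.7418 ≈ 193.45 mg.
mivacunib: 478 × (1/2)^(371/137) = 478 × (1/2)^2.708 ≈ 73.153 mg.
Ratio ≈ 193.45 / 73.153 ≈ 2.6445.

2.6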